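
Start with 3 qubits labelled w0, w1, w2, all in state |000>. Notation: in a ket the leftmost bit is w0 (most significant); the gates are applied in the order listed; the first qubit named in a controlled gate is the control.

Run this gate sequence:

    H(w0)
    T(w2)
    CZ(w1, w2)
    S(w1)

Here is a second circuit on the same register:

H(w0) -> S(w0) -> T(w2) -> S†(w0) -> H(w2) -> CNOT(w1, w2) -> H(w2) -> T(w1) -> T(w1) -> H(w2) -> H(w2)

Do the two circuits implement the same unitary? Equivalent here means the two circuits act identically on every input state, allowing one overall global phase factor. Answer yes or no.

Yes: on every input state the two circuits agree up to one overall phase factor.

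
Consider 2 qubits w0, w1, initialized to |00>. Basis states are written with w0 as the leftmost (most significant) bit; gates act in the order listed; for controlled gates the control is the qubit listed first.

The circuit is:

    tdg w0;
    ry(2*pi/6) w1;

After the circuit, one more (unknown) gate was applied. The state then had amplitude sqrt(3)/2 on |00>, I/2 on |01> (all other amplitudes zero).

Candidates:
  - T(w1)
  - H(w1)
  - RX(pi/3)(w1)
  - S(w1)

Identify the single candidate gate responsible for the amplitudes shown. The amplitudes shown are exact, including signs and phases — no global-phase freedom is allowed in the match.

The applied gate was S(w1).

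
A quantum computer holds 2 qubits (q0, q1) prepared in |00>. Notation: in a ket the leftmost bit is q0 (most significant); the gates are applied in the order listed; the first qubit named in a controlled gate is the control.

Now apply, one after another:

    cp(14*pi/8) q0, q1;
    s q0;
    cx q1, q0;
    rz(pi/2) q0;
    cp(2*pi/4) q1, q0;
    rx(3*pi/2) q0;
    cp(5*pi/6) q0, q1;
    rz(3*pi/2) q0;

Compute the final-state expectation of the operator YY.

The observable YY averages to 0.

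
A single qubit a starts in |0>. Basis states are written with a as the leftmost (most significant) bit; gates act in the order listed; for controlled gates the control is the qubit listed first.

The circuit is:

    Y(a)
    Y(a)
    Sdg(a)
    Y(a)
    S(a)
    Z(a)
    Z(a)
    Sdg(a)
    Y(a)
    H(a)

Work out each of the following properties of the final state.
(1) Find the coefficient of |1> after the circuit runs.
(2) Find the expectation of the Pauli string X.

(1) The final state's coefficient on |1> equals sqrt(2)/2. Key observation: the block from step 4 through step 9 cancels to the identity and can be dropped.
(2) In the final state, X has expectation 1.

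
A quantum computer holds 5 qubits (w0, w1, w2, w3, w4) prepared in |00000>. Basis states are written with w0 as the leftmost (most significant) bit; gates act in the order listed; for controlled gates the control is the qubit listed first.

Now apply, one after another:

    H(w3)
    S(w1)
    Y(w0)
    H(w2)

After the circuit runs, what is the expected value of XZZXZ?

The expectation value of XZZXZ is 0.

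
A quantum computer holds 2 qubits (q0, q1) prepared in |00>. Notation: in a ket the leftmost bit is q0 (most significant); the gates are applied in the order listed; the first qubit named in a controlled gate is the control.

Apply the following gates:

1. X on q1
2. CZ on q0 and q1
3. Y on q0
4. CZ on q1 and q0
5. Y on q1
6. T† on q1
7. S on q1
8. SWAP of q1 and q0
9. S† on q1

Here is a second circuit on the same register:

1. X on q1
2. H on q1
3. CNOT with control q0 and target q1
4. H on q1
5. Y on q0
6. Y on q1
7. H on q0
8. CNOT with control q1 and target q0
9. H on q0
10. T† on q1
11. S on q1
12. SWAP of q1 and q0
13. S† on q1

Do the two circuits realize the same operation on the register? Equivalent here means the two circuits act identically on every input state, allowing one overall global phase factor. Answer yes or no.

No — the two circuits implement different unitaries, even allowing a global phase.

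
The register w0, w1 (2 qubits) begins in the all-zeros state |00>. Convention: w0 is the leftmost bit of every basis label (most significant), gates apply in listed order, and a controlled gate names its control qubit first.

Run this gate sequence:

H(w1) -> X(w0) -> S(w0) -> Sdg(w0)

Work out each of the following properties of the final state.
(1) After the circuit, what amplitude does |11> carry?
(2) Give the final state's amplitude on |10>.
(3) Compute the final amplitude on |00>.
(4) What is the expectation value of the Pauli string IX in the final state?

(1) The final state's coefficient on |11> equals sqrt(2)/2. Key observation: gates 3-4 undo each other exactly, leaving only the rest of the circuit to track.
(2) The final state's coefficient on |10> equals sqrt(2)/2.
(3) |00> carries amplitude 0 in the final state.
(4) In the final state, IX has expectation 1.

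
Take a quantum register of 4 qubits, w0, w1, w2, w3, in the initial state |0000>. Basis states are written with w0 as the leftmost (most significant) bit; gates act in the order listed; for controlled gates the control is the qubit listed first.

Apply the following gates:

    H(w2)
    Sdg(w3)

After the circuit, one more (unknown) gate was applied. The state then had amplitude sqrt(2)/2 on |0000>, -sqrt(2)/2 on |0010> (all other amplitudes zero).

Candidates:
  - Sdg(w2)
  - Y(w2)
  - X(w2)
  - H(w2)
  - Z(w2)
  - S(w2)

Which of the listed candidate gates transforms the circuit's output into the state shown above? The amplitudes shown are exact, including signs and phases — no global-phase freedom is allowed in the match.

The applied gate was Z(w2).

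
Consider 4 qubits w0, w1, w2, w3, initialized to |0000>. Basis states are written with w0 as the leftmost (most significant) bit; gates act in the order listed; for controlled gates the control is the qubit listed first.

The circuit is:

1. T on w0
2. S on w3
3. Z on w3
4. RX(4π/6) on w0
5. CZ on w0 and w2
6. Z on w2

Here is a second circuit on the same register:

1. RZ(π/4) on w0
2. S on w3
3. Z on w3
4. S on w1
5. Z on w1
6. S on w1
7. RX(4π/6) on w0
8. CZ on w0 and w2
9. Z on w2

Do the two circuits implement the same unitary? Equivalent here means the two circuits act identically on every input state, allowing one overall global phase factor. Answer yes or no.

Yes, they are equivalent — the unitaries differ by at most a global phase.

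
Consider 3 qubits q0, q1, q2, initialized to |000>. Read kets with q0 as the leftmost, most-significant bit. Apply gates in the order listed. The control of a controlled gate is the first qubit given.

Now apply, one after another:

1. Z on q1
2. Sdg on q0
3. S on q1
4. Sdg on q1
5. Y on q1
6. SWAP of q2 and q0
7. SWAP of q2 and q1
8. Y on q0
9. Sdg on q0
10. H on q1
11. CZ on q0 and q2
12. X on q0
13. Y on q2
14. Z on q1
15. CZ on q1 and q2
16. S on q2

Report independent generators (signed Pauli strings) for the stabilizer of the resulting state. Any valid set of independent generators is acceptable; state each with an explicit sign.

The final state is stabilized by the group generated by -IXI, +ZII, +IIZ; other independent generating sets are equally valid. Key observation: gates 3-4 undo each other exactly, leaving only the rest of the circuit to track.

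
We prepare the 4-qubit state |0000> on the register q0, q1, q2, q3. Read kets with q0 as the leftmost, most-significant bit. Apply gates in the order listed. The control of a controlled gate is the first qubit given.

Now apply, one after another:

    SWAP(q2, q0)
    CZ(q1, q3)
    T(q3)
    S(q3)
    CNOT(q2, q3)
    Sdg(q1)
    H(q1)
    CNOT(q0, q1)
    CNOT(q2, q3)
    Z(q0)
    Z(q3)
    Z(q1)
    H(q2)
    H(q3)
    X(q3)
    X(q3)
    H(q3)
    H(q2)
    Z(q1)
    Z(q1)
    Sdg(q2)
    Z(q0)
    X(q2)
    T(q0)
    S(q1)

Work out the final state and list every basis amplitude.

The final amplitudes are sqrt(2)/2 on |0010>, -sqrt(2)*I/2 on |0110>, and 0 on every other basis state. Key observation: steps 12-19 multiply out to the identity, so the circuit reduces to the remaining gates.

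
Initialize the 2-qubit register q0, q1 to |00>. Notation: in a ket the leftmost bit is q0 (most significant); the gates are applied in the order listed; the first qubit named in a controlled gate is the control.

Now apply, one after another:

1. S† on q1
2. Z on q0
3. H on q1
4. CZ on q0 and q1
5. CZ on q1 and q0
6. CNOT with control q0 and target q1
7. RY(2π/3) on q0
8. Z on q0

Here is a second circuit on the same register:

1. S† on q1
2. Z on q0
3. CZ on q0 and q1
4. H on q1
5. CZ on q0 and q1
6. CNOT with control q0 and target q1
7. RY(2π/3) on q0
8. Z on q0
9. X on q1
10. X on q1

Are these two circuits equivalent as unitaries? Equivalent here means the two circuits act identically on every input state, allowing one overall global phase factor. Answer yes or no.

No — the two circuits implement different unitaries, even allowing a global phase.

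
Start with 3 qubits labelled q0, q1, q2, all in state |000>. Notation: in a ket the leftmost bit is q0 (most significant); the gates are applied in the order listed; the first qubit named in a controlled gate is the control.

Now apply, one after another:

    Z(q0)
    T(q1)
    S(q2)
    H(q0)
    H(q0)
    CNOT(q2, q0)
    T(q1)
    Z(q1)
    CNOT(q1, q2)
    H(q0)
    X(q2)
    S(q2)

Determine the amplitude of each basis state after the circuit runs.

After the circuit, the state carries amplitude sqrt(2)*I/2 on |001>, sqrt(2)*I/2 on |101>, and 0 on every other basis state. Key observation: the block from step 4 through step 5 cancels to the identity and can be dropped.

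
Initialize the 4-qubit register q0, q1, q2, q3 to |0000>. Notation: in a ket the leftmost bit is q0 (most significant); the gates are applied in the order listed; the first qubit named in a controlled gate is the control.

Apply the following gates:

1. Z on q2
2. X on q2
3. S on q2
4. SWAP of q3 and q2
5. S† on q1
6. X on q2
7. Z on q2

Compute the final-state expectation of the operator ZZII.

The observable ZZII averages to 1.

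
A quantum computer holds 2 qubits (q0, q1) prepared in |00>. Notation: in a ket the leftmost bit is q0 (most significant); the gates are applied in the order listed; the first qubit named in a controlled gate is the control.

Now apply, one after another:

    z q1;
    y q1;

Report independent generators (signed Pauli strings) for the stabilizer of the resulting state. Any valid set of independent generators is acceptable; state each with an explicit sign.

One valid set of independent stabilizer generators is +ZI, -IZ (any independent generating set of the same group is equally correct).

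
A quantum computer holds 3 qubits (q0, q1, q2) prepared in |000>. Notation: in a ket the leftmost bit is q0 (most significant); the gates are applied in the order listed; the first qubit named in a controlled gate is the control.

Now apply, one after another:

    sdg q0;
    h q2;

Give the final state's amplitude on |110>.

|110> carries amplitude 0 in the final state.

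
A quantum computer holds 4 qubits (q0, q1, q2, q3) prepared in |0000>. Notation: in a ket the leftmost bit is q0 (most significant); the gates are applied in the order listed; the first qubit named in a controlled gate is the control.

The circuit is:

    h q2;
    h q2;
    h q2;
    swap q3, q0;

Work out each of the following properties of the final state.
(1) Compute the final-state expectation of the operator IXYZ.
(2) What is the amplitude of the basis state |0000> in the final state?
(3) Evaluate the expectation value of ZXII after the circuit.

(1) The observable IXYZ averages to 0.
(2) The final state's coefficient on |0000> equals sqrt(2)/2.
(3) The observable ZXII averages to 0.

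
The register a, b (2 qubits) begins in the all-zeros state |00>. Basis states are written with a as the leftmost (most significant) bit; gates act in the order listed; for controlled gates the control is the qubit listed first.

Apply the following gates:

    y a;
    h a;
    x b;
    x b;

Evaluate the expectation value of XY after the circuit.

The observable XY averages to 0. Key observation: gates 3-4 undo each other exactly, leaving only the rest of the circuit to track.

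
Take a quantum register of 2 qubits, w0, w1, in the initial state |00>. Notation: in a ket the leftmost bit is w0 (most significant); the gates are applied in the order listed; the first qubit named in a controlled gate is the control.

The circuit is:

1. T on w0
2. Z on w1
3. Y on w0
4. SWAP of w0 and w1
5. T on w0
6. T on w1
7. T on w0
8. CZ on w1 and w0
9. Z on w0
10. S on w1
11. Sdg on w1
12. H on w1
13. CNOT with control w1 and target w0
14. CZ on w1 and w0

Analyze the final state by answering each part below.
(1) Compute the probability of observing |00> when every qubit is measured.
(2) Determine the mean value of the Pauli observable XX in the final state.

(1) The probability of measuring |00> is 1/2. Key observation: the block from step 10 through step 11 cancels to the identity and can be dropped.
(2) The observable XX averages to 1.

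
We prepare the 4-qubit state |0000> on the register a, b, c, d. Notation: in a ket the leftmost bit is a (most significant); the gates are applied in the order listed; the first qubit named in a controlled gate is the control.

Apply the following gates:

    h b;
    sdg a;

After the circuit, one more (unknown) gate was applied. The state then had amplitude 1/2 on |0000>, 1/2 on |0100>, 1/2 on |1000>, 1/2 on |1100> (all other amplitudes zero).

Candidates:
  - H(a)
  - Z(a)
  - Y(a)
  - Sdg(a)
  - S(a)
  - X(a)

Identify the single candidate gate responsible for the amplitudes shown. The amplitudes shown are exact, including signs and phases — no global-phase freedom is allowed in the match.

It was H(a) that produced the state shown.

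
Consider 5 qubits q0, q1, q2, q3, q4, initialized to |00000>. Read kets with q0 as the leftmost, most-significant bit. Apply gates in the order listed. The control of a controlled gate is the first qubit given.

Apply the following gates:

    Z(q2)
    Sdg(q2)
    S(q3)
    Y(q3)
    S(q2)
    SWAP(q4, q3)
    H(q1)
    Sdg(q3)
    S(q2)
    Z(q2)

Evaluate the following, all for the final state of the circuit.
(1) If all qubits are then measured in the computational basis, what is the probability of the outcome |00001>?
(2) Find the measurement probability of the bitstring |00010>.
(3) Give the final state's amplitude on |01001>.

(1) The probability of measuring |00001> is 1/2.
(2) The probability of measuring |00010> is 0.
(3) The final state's coefficient on |01001> equals sqrt(2)*I/2.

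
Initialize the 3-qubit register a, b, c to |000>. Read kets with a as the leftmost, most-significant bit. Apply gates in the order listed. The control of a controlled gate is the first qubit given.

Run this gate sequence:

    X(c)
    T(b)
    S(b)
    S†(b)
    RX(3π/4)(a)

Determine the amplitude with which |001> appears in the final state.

The final state's coefficient on |001> equals sqrt(2 - sqrt(2))/2. Key observation: the block from step 3 through step 4 cancels to the identity and can be dropped.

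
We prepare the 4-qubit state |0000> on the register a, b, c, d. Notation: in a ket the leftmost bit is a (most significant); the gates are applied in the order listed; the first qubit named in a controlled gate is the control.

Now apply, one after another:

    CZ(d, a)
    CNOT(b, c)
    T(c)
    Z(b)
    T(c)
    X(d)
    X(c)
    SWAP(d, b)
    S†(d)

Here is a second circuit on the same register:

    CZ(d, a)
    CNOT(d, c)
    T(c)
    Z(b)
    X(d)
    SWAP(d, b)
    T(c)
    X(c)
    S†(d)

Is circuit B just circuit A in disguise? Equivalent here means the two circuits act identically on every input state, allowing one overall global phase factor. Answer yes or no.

No — the two circuits implement different unitaries, even allowing a global phase.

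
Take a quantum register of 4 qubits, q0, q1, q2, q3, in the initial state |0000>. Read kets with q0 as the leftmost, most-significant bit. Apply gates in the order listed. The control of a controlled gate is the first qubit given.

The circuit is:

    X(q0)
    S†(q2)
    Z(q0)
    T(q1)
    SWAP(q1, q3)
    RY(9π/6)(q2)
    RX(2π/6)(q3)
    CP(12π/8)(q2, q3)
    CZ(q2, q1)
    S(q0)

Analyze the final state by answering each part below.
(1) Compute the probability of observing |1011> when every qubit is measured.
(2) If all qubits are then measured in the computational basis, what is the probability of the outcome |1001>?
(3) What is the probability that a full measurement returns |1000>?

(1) A full measurement returns |1011> with probability 1/8.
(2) Outcome |1001> occurs with probability 1/8.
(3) The probability of measuring |1000> is 3/8.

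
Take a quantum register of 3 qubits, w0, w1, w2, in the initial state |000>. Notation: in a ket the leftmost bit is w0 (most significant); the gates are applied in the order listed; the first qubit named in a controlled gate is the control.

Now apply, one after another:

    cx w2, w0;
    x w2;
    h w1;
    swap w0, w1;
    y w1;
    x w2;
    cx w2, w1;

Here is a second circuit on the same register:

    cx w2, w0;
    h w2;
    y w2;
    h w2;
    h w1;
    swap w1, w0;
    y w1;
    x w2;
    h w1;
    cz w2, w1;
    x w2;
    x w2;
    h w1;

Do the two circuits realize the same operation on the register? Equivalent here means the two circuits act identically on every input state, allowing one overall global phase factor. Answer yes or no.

No, they are not equivalent — no single phase factor reconciles the two unitaries.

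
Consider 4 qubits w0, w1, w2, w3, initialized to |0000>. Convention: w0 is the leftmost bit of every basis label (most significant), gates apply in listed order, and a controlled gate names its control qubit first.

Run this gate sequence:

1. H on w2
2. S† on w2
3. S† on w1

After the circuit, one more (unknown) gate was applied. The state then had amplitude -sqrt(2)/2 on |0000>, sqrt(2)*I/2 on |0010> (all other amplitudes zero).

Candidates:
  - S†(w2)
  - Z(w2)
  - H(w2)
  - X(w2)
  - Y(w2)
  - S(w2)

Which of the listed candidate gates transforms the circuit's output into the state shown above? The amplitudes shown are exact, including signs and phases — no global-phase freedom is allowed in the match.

The unique candidate consistent with the amplitudes is Y(w2).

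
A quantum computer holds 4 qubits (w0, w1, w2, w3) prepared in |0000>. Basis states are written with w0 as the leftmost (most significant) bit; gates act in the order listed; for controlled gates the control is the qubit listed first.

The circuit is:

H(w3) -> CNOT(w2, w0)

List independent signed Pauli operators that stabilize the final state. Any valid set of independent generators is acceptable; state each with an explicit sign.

The final state is stabilized by the group generated by +IIIX, +ZIII, +IZII, +IIZI; other independent generating sets are equally valid.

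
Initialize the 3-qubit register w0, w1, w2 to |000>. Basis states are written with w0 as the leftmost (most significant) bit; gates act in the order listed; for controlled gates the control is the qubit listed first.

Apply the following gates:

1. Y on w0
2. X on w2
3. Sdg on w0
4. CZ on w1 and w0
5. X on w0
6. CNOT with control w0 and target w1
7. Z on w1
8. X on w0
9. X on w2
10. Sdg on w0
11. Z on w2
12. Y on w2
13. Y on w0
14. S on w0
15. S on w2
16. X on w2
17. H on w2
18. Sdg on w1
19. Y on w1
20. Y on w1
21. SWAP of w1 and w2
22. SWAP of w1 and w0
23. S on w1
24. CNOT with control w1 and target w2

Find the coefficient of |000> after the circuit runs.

The final state's coefficient on |000> equals sqrt(2)/2.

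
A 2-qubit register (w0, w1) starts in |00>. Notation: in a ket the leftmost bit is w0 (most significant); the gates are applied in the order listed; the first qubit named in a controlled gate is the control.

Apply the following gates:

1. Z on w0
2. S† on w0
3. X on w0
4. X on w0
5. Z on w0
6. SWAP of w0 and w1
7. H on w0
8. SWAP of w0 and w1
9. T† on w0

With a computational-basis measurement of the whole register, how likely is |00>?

A full measurement returns |00> with probability 1/2.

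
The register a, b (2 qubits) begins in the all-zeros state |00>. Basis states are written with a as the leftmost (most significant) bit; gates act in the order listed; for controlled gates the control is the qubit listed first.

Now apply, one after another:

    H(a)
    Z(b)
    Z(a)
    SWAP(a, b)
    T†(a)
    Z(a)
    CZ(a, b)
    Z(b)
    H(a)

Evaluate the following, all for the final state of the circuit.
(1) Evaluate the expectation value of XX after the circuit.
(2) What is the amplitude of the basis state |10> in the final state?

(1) The expectation value of XX is 1.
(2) The amplitude on |10> is 1/2.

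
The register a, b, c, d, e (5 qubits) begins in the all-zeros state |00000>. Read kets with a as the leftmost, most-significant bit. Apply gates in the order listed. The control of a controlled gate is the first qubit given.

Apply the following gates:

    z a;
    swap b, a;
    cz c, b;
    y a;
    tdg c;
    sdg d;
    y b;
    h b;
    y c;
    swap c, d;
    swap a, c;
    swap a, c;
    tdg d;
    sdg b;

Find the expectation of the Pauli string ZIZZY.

In the final state, ZIZZY has expectation 0. Key observation: the block from step 11 through step 12 cancels to the identity and can be dropped.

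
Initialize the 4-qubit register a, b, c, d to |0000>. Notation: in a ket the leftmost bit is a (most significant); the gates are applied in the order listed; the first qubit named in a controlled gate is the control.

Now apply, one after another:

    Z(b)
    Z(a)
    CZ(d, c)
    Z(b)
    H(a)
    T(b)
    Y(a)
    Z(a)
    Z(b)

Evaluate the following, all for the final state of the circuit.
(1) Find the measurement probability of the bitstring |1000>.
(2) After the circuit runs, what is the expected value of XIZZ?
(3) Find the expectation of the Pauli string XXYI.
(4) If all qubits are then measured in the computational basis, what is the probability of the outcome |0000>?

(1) Outcome |1000> occurs with probability 1/2.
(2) The expectation value of XIZZ is 1.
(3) The observable XXYI averages to 0.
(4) A full measurement returns |0000> with probability 1/2.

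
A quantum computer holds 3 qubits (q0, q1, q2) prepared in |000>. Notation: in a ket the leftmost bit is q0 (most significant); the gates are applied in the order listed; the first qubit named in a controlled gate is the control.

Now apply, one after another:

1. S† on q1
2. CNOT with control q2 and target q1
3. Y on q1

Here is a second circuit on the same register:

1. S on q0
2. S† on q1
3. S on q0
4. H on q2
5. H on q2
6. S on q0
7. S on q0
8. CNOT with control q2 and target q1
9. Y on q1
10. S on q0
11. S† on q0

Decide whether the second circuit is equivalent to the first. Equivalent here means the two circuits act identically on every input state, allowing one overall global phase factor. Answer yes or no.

Yes, they are equivalent — the unitaries differ by at most a global phase.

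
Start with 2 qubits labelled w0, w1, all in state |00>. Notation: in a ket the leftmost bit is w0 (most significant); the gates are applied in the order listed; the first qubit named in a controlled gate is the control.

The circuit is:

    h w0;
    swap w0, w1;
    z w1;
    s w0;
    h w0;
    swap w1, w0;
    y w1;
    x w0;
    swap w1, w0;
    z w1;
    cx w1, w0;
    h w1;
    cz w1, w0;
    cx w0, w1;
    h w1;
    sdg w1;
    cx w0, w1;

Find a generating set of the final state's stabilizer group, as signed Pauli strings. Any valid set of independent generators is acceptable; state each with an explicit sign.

The stabilizer group can be generated by -YI, +IY, among other valid generating sets.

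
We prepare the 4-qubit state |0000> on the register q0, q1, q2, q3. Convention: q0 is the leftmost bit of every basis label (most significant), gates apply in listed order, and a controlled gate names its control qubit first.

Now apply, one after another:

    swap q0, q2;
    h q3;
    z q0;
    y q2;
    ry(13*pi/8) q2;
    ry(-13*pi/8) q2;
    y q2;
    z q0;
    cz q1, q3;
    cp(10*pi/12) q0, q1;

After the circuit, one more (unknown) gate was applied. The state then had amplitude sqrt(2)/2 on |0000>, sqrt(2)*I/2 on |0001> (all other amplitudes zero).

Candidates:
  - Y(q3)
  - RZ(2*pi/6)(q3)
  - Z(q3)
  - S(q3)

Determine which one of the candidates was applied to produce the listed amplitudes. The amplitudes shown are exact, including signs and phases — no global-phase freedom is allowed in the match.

The applied gate was S(q3).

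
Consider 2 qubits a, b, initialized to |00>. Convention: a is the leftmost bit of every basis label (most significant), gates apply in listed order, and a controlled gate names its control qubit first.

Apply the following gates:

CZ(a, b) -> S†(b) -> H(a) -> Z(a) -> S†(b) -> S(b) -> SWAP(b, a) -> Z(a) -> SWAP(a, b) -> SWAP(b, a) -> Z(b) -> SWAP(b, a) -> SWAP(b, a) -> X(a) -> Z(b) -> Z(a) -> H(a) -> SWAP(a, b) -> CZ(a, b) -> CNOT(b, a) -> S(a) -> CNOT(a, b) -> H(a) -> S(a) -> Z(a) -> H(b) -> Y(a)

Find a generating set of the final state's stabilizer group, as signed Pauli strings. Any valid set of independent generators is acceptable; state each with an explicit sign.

The final state is stabilized by the group generated by +YZ, -ZY; other independent generating sets are equally valid. Key observation: steps 12-13 multiply out to the identity, so the circuit reduces to the remaining gates.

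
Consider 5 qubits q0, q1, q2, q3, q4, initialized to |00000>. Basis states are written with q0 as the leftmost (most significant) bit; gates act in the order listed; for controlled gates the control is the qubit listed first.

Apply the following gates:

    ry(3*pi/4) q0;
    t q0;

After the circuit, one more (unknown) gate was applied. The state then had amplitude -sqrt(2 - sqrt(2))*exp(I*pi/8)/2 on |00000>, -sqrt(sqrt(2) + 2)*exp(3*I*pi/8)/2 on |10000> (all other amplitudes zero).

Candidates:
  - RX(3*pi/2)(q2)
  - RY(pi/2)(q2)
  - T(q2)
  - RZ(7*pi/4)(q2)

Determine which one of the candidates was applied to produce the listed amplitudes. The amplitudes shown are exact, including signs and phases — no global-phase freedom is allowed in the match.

The applied gate was RZ(7*pi/4)(q2).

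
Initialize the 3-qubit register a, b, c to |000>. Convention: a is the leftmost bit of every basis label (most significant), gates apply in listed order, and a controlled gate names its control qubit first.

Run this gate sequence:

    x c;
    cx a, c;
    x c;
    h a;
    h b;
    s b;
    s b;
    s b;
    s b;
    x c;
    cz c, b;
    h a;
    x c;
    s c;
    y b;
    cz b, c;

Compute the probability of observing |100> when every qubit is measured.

The probability of measuring |100> is 0.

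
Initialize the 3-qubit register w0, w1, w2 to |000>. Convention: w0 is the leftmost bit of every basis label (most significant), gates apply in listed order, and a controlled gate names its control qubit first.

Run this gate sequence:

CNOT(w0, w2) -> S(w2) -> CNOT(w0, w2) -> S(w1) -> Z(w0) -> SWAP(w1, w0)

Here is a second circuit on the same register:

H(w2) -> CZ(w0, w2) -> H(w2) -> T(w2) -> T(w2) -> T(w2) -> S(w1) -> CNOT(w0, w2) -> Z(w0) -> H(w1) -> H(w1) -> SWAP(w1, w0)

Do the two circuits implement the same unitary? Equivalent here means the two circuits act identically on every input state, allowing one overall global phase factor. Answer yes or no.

No, they are not equivalent — no single phase factor reconciles the two unitaries.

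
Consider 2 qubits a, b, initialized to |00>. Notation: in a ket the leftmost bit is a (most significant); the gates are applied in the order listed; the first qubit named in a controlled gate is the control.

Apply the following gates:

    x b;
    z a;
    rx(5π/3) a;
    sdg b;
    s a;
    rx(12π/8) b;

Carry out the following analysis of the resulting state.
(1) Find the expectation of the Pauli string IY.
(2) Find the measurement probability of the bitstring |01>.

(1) In the final state, IY has expectation -1.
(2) A full measurement returns |01> with probability 3/8.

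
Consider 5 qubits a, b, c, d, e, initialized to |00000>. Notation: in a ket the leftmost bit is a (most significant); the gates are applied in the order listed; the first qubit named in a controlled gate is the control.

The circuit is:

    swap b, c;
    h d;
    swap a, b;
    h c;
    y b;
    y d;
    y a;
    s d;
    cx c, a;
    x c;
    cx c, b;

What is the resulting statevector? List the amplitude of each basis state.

After the circuit, the state carries amplitude I/2 on |01000>, 1/2 on |01010>, I/2 on |10100>, 1/2 on |10110>, and 0 on every other basis state.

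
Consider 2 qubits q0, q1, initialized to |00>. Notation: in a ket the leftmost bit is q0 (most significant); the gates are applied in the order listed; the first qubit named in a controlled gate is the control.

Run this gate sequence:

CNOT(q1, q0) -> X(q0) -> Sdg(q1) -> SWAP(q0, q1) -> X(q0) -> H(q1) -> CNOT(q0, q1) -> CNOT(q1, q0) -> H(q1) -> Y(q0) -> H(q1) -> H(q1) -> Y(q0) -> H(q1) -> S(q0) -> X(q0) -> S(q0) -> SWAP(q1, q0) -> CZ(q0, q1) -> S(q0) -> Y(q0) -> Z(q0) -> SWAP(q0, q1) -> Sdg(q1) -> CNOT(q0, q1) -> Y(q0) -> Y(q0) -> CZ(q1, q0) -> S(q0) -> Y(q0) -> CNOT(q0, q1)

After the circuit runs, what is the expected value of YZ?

The expectation value of YZ is 0. Key observation: gates 9-14 undo each other exactly, leaving only the rest of the circuit to track.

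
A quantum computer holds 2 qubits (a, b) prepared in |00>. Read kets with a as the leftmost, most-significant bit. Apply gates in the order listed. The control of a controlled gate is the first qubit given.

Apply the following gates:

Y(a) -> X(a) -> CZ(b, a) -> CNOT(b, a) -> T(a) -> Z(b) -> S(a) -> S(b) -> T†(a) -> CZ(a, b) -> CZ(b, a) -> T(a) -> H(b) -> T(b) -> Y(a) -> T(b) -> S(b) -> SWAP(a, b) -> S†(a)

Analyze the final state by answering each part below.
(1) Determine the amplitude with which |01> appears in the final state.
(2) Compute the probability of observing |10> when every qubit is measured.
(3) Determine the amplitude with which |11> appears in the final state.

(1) |01> carries amplitude -sqrt(2)/2 in the final state.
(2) Outcome |10> occurs with probability 0.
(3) The final state's coefficient on |11> equals -sqrt(2)*I/2.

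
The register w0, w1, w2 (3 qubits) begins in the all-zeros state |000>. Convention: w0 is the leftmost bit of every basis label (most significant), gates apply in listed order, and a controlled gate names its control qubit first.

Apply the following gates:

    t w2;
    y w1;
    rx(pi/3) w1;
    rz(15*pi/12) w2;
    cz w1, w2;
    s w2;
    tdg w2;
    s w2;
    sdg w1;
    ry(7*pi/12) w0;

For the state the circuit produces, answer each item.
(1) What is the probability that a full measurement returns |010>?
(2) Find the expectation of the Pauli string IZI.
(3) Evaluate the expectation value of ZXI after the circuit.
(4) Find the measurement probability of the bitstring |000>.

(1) Outcome |010> occurs with probability -3*sqrt(6)/32 + 3*sqrt(2)/32 + 3/8.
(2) The observable IZI averages to -1/2.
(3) The expectation value of ZXI is -3*sqrt(2)/8 + sqrt(6)/8.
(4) A full measurement returns |000> with probability -sqrt(6)/32 + sqrt(2)/32 + 1/8.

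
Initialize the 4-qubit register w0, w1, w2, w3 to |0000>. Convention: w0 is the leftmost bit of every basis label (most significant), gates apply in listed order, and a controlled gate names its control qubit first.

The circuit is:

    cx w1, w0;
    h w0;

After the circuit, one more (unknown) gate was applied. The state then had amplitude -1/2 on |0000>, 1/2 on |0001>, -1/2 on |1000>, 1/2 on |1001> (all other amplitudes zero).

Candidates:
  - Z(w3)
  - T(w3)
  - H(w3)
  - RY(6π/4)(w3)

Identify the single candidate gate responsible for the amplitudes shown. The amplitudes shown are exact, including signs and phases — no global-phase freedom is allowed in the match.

The applied gate was RY(6π/4)(w3).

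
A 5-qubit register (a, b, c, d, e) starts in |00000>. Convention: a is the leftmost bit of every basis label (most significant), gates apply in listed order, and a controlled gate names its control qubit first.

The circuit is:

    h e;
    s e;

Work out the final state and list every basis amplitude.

The final amplitudes are sqrt(2)/2 on |00000>, sqrt(2)*I/2 on |00001>, and 0 on every other basis state.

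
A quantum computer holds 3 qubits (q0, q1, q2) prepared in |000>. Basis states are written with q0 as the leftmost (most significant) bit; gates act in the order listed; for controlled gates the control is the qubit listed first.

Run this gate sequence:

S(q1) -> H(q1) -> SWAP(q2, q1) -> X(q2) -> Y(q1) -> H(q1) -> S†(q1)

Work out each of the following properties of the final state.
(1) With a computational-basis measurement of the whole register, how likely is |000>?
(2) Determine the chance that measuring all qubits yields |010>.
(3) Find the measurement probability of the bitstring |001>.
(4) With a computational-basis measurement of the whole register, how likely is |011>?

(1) The probability of measuring |000> is 1/4.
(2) Outcome |010> occurs with probability 1/4.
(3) The probability of measuring |001> is 1/4.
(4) A full measurement returns |011> with probability 1/4.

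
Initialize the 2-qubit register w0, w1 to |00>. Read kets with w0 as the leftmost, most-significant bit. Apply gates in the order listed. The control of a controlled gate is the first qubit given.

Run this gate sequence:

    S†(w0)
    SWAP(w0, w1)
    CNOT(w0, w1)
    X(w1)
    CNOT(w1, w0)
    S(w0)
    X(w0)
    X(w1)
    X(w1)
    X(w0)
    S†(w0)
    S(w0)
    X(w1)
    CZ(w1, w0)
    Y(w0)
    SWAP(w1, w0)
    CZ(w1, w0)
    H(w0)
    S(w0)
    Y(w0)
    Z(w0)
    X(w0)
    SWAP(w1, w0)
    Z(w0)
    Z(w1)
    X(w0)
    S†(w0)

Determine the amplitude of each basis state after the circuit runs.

After the circuit, the state carries amplitude 0 on |00>, 0 on |01>, -sqrt(2)/2 on |10>, sqrt(2)*I/2 on |11>. Key observation: the block from step 6 through step 11 cancels to the identity and can be dropped.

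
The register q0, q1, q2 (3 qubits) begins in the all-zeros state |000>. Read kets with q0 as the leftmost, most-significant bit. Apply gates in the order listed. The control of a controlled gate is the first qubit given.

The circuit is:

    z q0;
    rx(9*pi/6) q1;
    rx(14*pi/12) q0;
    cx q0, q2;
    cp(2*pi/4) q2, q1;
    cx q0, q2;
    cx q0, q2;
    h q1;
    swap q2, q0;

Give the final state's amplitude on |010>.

|010> carries amplitude (1 - I)*(-sqrt(2) + sqrt(6))/8 in the final state.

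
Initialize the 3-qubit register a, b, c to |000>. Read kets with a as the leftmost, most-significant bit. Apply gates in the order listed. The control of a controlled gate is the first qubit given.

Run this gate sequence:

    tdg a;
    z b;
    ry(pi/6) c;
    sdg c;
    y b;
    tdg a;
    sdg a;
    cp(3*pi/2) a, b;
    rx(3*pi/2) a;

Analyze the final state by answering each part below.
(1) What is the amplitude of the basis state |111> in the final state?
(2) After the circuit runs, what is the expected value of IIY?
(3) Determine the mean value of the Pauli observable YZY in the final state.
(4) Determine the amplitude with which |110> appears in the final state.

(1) |111> carries amplitude I*(1 - sqrt(3))/4 in the final state.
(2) The expectation value of IIY is -1/2.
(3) In the final state, YZY has expectation 1/2.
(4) |110> carries amplitude 1/4 + sqrt(3)/4 in the final state.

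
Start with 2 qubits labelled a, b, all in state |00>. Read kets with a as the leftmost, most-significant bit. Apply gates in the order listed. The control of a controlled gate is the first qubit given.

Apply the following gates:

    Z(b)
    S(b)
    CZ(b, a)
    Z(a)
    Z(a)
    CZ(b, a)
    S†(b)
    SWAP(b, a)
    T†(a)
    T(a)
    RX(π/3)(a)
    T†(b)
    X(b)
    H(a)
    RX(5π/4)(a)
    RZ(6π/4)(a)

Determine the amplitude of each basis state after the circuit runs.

After the circuit, the state carries amplitude 0 on |00>, -sqrt(2*sqrt(2) + 4)*exp(I*pi/4)/8 - sqrt(4 - 2*sqrt(2))*exp(3*I*pi/4)/8 + sqrt(12 - 6*sqrt(2))*exp(I*pi/4)/8 + sqrt(6*sqrt(2) + 12)*exp(3*I*pi/4)/8 on |01>, 0 on |10>, -sqrt(2*sqrt(2) + 4)*exp(3*I*pi/4)/8 - sqrt(12 - 6*sqrt(2))*exp(3*I*pi/4)/8 + sqrt(4 - 2*sqrt(2))*exp(I*pi/4)/8 + sqrt(6*sqrt(2) + 12)*exp(I*pi/4)/8 on |11>.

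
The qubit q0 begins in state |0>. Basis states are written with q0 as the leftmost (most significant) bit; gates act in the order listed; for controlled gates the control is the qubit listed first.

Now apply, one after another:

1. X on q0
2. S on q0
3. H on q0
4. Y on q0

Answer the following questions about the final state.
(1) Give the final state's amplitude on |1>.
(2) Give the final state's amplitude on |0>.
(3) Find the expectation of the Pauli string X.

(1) The final state's coefficient on |1> equals -sqrt(2)/2.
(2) The amplitude on |0> is -sqrt(2)/2.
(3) In the final state, X has expectation 1.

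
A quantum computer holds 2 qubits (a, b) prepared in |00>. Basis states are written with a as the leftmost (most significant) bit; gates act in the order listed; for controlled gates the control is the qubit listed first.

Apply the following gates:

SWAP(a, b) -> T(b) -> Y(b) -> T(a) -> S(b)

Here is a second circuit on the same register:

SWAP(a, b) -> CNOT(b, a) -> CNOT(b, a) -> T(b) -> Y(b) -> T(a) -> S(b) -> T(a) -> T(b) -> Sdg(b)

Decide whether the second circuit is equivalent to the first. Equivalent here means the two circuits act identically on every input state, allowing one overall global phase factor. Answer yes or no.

No: there is an input state on which the two circuits produce genuinely different outputs (not merely differing by a phase).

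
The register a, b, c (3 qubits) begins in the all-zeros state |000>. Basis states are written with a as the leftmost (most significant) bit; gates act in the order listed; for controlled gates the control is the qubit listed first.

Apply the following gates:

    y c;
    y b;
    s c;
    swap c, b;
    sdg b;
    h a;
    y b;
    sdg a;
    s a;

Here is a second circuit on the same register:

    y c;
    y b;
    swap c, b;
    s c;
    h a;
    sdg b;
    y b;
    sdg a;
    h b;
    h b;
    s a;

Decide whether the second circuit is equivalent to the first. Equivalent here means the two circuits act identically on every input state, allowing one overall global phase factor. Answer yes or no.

No, they are not equivalent — no single phase factor reconciles the two unitaries.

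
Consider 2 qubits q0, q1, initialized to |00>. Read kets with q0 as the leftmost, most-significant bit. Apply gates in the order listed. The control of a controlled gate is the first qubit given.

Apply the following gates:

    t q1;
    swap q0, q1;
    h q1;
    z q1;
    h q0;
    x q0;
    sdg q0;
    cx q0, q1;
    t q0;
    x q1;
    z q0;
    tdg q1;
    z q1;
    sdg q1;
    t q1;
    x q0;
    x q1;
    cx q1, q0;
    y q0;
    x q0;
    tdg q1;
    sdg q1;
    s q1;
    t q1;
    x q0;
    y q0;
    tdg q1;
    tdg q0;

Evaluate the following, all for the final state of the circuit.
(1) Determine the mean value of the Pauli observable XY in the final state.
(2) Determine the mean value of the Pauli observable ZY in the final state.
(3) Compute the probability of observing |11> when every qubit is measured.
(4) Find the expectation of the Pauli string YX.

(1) The observable XY averages to 1/2. Key observation: the block from step 19 through step 26 cancels to the identity and can be dropped.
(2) In the final state, ZY has expectation 1/2.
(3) Outcome |11> occurs with probability 1/4.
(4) In the final state, YX has expectation -1/2.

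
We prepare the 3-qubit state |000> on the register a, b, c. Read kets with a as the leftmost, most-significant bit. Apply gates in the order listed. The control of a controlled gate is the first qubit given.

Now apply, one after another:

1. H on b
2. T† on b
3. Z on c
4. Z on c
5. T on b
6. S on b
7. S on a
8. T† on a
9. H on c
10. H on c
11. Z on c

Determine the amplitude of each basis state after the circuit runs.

The resulting statevector has amplitude sqrt(2)/2 on |000>, sqrt(2)*I/2 on |010>, and 0 on every other basis state. Key observation: gates 9-10 undo each other exactly, leaving only the rest of the circuit to track.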